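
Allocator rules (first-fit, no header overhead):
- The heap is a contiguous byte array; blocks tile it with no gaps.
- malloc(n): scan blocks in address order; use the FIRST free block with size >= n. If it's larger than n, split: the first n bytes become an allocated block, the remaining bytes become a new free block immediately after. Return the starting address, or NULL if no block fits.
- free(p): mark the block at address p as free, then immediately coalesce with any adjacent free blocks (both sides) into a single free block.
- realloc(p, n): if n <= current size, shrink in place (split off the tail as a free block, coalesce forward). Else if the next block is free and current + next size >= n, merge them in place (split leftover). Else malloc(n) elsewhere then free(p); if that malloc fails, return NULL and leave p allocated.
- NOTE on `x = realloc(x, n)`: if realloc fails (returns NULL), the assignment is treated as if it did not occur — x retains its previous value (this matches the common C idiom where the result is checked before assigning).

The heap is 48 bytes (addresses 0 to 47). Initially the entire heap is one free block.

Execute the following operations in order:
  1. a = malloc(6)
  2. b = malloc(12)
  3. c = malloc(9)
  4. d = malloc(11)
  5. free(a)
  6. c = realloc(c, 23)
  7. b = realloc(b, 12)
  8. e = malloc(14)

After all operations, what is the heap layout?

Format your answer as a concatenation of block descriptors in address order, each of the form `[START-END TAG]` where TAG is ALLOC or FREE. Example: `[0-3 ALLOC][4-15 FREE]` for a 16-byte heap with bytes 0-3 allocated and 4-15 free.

Answer: [0-5 FREE][6-17 ALLOC][18-26 ALLOC][27-37 ALLOC][38-47 FREE]

Derivation:
Op 1: a = malloc(6) -> a = 0; heap: [0-5 ALLOC][6-47 FREE]
Op 2: b = malloc(12) -> b = 6; heap: [0-5 ALLOC][6-17 ALLOC][18-47 FREE]
Op 3: c = malloc(9) -> c = 18; heap: [0-5 ALLOC][6-17 ALLOC][18-26 ALLOC][27-47 FREE]
Op 4: d = malloc(11) -> d = 27; heap: [0-5 ALLOC][6-17 ALLOC][18-26 ALLOC][27-37 ALLOC][38-47 FREE]
Op 5: free(a) -> (freed a); heap: [0-5 FREE][6-17 ALLOC][18-26 ALLOC][27-37 ALLOC][38-47 FREE]
Op 6: c = realloc(c, 23) -> NULL (c unchanged); heap: [0-5 FREE][6-17 ALLOC][18-26 ALLOC][27-37 ALLOC][38-47 FREE]
Op 7: b = realloc(b, 12) -> b = 6; heap: [0-5 FREE][6-17 ALLOC][18-26 ALLOC][27-37 ALLOC][38-47 FREE]
Op 8: e = malloc(14) -> e = NULL; heap: [0-5 FREE][6-17 ALLOC][18-26 ALLOC][27-37 ALLOC][38-47 FREE]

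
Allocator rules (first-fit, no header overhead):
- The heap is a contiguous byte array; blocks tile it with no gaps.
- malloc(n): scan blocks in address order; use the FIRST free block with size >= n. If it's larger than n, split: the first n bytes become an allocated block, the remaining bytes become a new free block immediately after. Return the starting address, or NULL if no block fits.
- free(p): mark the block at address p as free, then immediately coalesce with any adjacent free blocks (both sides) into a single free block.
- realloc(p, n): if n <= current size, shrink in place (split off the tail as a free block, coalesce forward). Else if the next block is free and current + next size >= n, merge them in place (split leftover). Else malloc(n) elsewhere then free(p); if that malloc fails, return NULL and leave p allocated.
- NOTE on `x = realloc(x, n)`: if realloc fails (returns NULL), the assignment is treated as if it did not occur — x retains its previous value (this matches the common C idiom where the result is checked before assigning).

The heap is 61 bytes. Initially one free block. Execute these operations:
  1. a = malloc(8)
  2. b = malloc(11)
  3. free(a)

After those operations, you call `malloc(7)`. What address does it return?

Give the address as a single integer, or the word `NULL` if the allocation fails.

Answer: 0

Derivation:
Op 1: a = malloc(8) -> a = 0; heap: [0-7 ALLOC][8-60 FREE]
Op 2: b = malloc(11) -> b = 8; heap: [0-7 ALLOC][8-18 ALLOC][19-60 FREE]
Op 3: free(a) -> (freed a); heap: [0-7 FREE][8-18 ALLOC][19-60 FREE]
malloc(7): first-fit scan over [0-7 FREE][8-18 ALLOC][19-60 FREE] -> 0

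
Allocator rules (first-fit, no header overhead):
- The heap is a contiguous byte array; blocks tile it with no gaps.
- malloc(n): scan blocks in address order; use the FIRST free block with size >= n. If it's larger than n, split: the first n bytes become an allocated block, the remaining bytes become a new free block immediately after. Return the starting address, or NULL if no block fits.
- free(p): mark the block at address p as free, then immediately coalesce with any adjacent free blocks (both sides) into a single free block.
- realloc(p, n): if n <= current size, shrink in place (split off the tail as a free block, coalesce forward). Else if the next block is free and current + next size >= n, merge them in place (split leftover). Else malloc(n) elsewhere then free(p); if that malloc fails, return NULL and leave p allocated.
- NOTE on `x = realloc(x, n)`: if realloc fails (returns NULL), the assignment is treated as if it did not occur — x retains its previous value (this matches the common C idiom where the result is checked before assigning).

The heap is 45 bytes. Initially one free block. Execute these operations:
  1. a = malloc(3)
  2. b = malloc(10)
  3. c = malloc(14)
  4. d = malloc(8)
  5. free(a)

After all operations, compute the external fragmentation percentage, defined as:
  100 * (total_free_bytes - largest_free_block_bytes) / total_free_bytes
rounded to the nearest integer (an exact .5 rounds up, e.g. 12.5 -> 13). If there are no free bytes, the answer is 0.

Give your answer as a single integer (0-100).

Op 1: a = malloc(3) -> a = 0; heap: [0-2 ALLOC][3-44 FREE]
Op 2: b = malloc(10) -> b = 3; heap: [0-2 ALLOC][3-12 ALLOC][13-44 FREE]
Op 3: c = malloc(14) -> c = 13; heap: [0-2 ALLOC][3-12 ALLOC][13-26 ALLOC][27-44 FREE]
Op 4: d = malloc(8) -> d = 27; heap: [0-2 ALLOC][3-12 ALLOC][13-26 ALLOC][27-34 ALLOC][35-44 FREE]
Op 5: free(a) -> (freed a); heap: [0-2 FREE][3-12 ALLOC][13-26 ALLOC][27-34 ALLOC][35-44 FREE]
Free blocks: [3 10] total_free=13 largest=10 -> 100*(13-10)/13 = 300/13 ≈ 23.077 -> rounds to 23

Answer: 23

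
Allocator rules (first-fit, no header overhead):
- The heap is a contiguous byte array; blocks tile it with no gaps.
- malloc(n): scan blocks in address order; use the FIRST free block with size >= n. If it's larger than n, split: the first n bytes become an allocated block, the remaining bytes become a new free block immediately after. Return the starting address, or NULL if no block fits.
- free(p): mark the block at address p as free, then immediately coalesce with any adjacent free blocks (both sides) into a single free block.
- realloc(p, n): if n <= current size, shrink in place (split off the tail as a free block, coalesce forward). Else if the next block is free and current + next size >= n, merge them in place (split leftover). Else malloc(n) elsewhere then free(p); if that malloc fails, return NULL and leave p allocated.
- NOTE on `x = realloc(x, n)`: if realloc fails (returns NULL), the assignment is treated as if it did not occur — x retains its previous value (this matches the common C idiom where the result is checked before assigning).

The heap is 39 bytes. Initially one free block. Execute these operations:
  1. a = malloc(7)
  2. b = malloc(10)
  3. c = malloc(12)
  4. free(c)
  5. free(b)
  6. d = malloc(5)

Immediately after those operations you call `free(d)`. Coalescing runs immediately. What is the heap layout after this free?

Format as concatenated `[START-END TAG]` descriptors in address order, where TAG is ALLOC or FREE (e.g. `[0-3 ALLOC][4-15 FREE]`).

Op 1: a = malloc(7) -> a = 0; heap: [0-6 ALLOC][7-38 FREE]
Op 2: b = malloc(10) -> b = 7; heap: [0-6 ALLOC][7-16 ALLOC][17-38 FREE]
Op 3: c = malloc(12) -> c = 17; heap: [0-6 ALLOC][7-16 ALLOC][17-28 ALLOC][29-38 FREE]
Op 4: free(c) -> (freed c); heap: [0-6 ALLOC][7-16 ALLOC][17-38 FREE]
Op 5: free(b) -> (freed b); heap: [0-6 ALLOC][7-38 FREE]
Op 6: d = malloc(5) -> d = 7; heap: [0-6 ALLOC][7-11 ALLOC][12-38 FREE]
free(d): d = 7 -> block [7-11 ALLOC]; mark free, coalesce with adjacent free neighbors -> [0-6 ALLOC][7-38 FREE]

Answer: [0-6 ALLOC][7-38 FREE]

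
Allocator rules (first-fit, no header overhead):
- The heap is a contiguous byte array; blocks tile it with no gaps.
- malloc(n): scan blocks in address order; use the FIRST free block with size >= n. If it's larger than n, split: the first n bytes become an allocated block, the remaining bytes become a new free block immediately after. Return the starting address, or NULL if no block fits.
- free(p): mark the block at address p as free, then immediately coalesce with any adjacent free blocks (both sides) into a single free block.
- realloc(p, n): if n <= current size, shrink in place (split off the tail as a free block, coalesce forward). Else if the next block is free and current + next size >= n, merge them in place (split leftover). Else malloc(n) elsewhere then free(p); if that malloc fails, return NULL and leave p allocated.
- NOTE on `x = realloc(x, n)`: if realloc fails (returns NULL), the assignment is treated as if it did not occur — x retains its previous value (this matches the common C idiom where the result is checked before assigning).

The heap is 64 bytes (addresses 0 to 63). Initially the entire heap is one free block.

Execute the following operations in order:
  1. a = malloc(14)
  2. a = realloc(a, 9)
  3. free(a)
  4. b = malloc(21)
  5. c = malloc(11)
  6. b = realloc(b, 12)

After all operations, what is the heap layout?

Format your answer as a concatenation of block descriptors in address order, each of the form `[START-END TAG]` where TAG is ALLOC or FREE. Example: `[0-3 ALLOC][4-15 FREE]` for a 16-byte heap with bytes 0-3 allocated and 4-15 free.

Op 1: a = malloc(14) -> a = 0; heap: [0-13 ALLOC][14-63 FREE]
Op 2: a = realloc(a, 9) -> a = 0; heap: [0-8 ALLOC][9-63 FREE]
Op 3: free(a) -> (freed a); heap: [0-63 FREE]
Op 4: b = malloc(21) -> b = 0; heap: [0-20 ALLOC][21-63 FREE]
Op 5: c = malloc(11) -> c = 21; heap: [0-20 ALLOC][21-31 ALLOC][32-63 FREE]
Op 6: b = realloc(b, 12) -> b = 0; heap: [0-11 ALLOC][12-20 FREE][21-31 ALLOC][32-63 FREE]

Answer: [0-11 ALLOC][12-20 FREE][21-31 ALLOC][32-63 FREE]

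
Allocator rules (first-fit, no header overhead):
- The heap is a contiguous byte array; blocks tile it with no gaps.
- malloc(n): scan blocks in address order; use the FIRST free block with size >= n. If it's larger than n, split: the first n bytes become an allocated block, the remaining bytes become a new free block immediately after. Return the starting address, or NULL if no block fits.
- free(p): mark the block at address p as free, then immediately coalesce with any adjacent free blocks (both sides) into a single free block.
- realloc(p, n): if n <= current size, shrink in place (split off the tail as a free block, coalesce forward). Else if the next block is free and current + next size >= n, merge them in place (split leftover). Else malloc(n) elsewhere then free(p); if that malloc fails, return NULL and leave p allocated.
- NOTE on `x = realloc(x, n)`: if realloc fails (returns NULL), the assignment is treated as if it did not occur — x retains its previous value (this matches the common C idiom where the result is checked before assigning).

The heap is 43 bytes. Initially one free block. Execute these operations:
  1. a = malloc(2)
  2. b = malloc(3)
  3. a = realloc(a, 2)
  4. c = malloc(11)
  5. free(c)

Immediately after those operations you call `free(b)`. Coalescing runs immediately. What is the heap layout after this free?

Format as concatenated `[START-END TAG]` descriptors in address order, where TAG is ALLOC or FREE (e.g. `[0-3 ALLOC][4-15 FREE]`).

Answer: [0-1 ALLOC][2-42 FREE]

Derivation:
Op 1: a = malloc(2) -> a = 0; heap: [0-1 ALLOC][2-42 FREE]
Op 2: b = malloc(3) -> b = 2; heap: [0-1 ALLOC][2-4 ALLOC][5-42 FREE]
Op 3: a = realloc(a, 2) -> a = 0; heap: [0-1 ALLOC][2-4 ALLOC][5-42 FREE]
Op 4: c = malloc(11) -> c = 5; heap: [0-1 ALLOC][2-4 ALLOC][5-15 ALLOC][16-42 FREE]
Op 5: free(c) -> (freed c); heap: [0-1 ALLOC][2-4 ALLOC][5-42 FREE]
free(b): b = 2 -> block [2-4 ALLOC]; mark free, coalesce with adjacent free neighbors -> [0-1 ALLOC][2-42 FREE]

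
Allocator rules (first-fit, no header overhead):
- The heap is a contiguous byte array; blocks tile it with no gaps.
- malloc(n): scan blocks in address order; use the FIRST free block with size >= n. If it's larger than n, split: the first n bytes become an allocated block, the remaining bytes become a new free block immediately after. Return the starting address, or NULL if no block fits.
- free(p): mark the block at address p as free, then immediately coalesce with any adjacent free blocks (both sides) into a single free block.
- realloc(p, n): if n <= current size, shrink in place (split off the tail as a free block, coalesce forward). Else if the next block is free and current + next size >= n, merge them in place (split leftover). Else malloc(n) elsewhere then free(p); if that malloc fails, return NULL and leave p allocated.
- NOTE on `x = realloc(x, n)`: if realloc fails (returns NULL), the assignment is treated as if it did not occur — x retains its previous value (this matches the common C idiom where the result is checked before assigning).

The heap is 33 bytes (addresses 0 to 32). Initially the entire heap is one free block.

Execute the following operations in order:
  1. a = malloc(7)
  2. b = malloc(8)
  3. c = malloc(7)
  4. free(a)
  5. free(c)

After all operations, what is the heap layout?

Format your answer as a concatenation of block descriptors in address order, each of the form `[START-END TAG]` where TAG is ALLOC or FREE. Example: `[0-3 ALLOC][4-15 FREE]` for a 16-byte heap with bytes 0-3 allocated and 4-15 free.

Answer: [0-6 FREE][7-14 ALLOC][15-32 FREE]

Derivation:
Op 1: a = malloc(7) -> a = 0; heap: [0-6 ALLOC][7-32 FREE]
Op 2: b = malloc(8) -> b = 7; heap: [0-6 ALLOC][7-14 ALLOC][15-32 FREE]
Op 3: c = malloc(7) -> c = 15; heap: [0-6 ALLOC][7-14 ALLOC][15-21 ALLOC][22-32 FREE]
Op 4: free(a) -> (freed a); heap: [0-6 FREE][7-14 ALLOC][15-21 ALLOC][22-32 FREE]
Op 5: free(c) -> (freed c); heap: [0-6 FREE][7-14 ALLOC][15-32 FREE]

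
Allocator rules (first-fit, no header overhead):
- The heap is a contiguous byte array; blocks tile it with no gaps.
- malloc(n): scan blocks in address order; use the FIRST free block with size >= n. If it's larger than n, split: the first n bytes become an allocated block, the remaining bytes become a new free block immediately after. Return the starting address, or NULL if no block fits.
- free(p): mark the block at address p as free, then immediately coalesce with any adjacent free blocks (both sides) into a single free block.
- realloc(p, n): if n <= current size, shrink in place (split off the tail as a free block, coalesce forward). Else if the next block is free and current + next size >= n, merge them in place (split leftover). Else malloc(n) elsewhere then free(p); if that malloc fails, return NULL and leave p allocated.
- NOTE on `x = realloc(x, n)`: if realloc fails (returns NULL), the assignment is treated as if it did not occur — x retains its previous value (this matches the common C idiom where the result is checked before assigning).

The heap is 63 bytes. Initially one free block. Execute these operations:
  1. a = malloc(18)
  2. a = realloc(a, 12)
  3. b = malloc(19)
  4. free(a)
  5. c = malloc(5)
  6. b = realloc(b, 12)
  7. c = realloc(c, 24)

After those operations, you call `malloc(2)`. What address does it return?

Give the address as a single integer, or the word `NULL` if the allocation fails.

Op 1: a = malloc(18) -> a = 0; heap: [0-17 ALLOC][18-62 FREE]
Op 2: a = realloc(a, 12) -> a = 0; heap: [0-11 ALLOC][12-62 FREE]
Op 3: b = malloc(19) -> b = 12; heap: [0-11 ALLOC][12-30 ALLOC][31-62 FREE]
Op 4: free(a) -> (freed a); heap: [0-11 FREE][12-30 ALLOC][31-62 FREE]
Op 5: c = malloc(5) -> c = 0; heap: [0-4 ALLOC][5-11 FREE][12-30 ALLOC][31-62 FREE]
Op 6: b = realloc(b, 12) -> b = 12; heap: [0-4 ALLOC][5-11 FREE][12-23 ALLOC][24-62 FREE]
Op 7: c = realloc(c, 24) -> c = 24; heap: [0-11 FREE][12-23 ALLOC][24-47 ALLOC][48-62 FREE]
malloc(2): first-fit scan over [0-11 FREE][12-23 ALLOC][24-47 ALLOC][48-62 FREE] -> 0

Answer: 0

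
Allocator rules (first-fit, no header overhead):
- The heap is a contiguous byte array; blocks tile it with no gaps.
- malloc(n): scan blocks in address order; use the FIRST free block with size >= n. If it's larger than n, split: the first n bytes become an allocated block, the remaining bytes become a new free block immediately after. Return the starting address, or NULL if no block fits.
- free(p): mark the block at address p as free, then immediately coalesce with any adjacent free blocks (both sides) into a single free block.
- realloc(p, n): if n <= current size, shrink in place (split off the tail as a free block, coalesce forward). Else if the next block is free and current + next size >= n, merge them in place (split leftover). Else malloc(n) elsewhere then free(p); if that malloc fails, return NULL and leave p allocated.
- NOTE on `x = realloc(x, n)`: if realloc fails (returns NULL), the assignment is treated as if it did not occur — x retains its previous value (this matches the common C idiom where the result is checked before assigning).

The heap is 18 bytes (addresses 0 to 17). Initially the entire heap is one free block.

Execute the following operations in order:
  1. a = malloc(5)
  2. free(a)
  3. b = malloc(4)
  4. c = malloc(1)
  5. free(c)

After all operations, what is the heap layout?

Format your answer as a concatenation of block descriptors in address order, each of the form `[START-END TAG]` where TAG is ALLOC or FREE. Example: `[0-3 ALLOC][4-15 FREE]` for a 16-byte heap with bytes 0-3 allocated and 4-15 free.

Op 1: a = malloc(5) -> a = 0; heap: [0-4 ALLOC][5-17 FREE]
Op 2: free(a) -> (freed a); heap: [0-17 FREE]
Op 3: b = malloc(4) -> b = 0; heap: [0-3 ALLOC][4-17 FREE]
Op 4: c = malloc(1) -> c = 4; heap: [0-3 ALLOC][4-4 ALLOC][5-17 FREE]
Op 5: free(c) -> (freed c); heap: [0-3 ALLOC][4-17 FREE]

Answer: [0-3 ALLOC][4-17 FREE]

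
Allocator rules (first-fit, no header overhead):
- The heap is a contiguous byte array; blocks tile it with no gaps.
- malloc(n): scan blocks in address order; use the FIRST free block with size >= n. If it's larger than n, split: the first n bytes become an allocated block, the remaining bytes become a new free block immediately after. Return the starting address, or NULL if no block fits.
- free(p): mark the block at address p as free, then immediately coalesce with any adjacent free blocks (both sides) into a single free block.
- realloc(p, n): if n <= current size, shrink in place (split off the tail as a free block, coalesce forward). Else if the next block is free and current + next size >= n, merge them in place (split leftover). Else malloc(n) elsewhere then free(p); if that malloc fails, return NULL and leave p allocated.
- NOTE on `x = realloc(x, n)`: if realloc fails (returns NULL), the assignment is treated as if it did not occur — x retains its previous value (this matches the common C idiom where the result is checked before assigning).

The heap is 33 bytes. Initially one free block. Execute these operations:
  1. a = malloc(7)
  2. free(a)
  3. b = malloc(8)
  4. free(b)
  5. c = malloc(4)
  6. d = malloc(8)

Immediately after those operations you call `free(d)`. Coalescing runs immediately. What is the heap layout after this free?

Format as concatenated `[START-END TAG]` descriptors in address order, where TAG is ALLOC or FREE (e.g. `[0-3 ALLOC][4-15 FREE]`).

Answer: [0-3 ALLOC][4-32 FREE]

Derivation:
Op 1: a = malloc(7) -> a = 0; heap: [0-6 ALLOC][7-32 FREE]
Op 2: free(a) -> (freed a); heap: [0-32 FREE]
Op 3: b = malloc(8) -> b = 0; heap: [0-7 ALLOC][8-32 FREE]
Op 4: free(b) -> (freed b); heap: [0-32 FREE]
Op 5: c = malloc(4) -> c = 0; heap: [0-3 ALLOC][4-32 FREE]
Op 6: d = malloc(8) -> d = 4; heap: [0-3 ALLOC][4-11 ALLOC][12-32 FREE]
free(d): d = 4 -> block [4-11 ALLOC]; mark free, coalesce with adjacent free neighbors -> [0-3 ALLOC][4-32 FREE]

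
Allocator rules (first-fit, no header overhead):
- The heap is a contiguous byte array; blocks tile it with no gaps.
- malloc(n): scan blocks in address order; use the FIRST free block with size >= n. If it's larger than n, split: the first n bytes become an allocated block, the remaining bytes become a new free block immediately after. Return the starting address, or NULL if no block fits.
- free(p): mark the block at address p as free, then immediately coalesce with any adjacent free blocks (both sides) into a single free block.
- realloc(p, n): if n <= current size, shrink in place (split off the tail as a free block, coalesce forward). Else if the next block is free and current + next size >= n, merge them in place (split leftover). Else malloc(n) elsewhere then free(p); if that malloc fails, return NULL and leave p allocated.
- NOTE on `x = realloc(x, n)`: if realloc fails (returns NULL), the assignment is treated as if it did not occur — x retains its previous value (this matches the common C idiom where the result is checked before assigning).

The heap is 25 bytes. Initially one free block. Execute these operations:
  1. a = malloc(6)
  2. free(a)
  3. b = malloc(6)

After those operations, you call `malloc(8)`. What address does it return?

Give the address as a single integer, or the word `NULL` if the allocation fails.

Answer: 6

Derivation:
Op 1: a = malloc(6) -> a = 0; heap: [0-5 ALLOC][6-24 FREE]
Op 2: free(a) -> (freed a); heap: [0-24 FREE]
Op 3: b = malloc(6) -> b = 0; heap: [0-5 ALLOC][6-24 FREE]
malloc(8): first-fit scan over [0-5 ALLOC][6-24 FREE] -> 6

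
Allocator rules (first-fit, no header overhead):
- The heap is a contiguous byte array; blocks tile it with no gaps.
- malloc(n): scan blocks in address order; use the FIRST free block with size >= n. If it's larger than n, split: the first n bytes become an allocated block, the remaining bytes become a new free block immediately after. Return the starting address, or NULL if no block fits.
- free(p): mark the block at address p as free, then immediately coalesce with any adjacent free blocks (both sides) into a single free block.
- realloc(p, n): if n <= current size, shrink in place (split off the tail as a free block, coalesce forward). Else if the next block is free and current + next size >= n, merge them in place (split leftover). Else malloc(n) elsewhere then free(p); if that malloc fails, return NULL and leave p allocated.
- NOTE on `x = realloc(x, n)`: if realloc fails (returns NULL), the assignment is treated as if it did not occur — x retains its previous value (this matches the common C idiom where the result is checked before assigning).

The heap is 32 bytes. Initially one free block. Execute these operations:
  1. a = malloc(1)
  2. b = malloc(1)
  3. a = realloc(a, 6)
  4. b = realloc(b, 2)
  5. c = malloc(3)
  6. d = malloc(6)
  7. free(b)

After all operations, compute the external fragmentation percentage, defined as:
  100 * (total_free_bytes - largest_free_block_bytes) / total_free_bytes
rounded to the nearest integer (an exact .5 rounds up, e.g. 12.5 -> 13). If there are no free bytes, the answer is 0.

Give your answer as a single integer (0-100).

Answer: 24

Derivation:
Op 1: a = malloc(1) -> a = 0; heap: [0-0 ALLOC][1-31 FREE]
Op 2: b = malloc(1) -> b = 1; heap: [0-0 ALLOC][1-1 ALLOC][2-31 FREE]
Op 3: a = realloc(a, 6) -> a = 2; heap: [0-0 FREE][1-1 ALLOC][2-7 ALLOC][8-31 FREE]
Op 4: b = realloc(b, 2) -> b = 8; heap: [0-1 FREE][2-7 ALLOC][8-9 ALLOC][10-31 FREE]
Op 5: c = malloc(3) -> c = 10; heap: [0-1 FREE][2-7 ALLOC][8-9 ALLOC][10-12 ALLOC][13-31 FREE]
Op 6: d = malloc(6) -> d = 13; heap: [0-1 FREE][2-7 ALLOC][8-9 ALLOC][10-12 ALLOC][13-18 ALLOC][19-31 FREE]
Op 7: free(b) -> (freed b); heap: [0-1 FREE][2-7 ALLOC][8-9 FREE][10-12 ALLOC][13-18 ALLOC][19-31 FREE]
Free blocks: [2 2 13] total_free=17 largest=13 -> 100*(17-13)/17 = 400/17 ≈ 23.529 -> rounds to 24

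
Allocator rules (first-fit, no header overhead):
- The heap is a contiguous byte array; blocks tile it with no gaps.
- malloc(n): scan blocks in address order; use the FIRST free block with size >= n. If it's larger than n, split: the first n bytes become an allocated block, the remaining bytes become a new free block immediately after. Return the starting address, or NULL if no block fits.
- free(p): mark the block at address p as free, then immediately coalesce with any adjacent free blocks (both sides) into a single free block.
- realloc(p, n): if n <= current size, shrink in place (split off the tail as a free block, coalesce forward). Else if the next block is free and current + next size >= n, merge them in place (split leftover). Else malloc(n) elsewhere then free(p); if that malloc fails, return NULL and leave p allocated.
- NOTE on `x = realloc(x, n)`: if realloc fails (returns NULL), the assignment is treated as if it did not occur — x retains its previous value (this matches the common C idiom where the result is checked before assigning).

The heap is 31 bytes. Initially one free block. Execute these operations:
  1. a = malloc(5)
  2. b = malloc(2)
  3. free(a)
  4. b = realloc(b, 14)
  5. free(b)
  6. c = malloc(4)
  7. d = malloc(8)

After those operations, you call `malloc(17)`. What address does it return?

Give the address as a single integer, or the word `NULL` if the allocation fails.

Answer: 12

Derivation:
Op 1: a = malloc(5) -> a = 0; heap: [0-4 ALLOC][5-30 FREE]
Op 2: b = malloc(2) -> b = 5; heap: [0-4 ALLOC][5-6 ALLOC][7-30 FREE]
Op 3: free(a) -> (freed a); heap: [0-4 FREE][5-6 ALLOC][7-30 FREE]
Op 4: b = realloc(b, 14) -> b = 5; heap: [0-4 FREE][5-18 ALLOC][19-30 FREE]
Op 5: free(b) -> (freed b); heap: [0-30 FREE]
Op 6: c = malloc(4) -> c = 0; heap: [0-3 ALLOC][4-30 FREE]
Op 7: d = malloc(8) -> d = 4; heap: [0-3 ALLOC][4-11 ALLOC][12-30 FREE]
malloc(17): first-fit scan over [0-3 ALLOC][4-11 ALLOC][12-30 FREE] -> 12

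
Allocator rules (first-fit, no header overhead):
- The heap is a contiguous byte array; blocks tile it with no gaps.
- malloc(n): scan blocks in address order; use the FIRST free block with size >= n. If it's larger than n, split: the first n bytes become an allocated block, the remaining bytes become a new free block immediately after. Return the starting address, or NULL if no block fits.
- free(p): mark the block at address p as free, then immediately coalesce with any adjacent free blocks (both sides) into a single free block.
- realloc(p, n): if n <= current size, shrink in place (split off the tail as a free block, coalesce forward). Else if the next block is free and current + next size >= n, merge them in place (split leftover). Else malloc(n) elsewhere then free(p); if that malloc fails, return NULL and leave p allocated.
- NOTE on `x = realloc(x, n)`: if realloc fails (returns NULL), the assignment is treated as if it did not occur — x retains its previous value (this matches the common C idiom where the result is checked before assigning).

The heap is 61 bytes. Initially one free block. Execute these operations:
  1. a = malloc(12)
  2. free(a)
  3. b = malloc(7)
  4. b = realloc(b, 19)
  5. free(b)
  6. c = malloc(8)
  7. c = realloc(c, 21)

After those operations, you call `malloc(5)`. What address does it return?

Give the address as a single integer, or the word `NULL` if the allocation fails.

Op 1: a = malloc(12) -> a = 0; heap: [0-11 ALLOC][12-60 FREE]
Op 2: free(a) -> (freed a); heap: [0-60 FREE]
Op 3: b = malloc(7) -> b = 0; heap: [0-6 ALLOC][7-60 FREE]
Op 4: b = realloc(b, 19) -> b = 0; heap: [0-18 ALLOC][19-60 FREE]
Op 5: free(b) -> (freed b); heap: [0-60 FREE]
Op 6: c = malloc(8) -> c = 0; heap: [0-7 ALLOC][8-60 FREE]
Op 7: c = realloc(c, 21) -> c = 0; heap: [0-20 ALLOC][21-60 FREE]
malloc(5): first-fit scan over [0-20 ALLOC][21-60 FREE] -> 21

Answer: 21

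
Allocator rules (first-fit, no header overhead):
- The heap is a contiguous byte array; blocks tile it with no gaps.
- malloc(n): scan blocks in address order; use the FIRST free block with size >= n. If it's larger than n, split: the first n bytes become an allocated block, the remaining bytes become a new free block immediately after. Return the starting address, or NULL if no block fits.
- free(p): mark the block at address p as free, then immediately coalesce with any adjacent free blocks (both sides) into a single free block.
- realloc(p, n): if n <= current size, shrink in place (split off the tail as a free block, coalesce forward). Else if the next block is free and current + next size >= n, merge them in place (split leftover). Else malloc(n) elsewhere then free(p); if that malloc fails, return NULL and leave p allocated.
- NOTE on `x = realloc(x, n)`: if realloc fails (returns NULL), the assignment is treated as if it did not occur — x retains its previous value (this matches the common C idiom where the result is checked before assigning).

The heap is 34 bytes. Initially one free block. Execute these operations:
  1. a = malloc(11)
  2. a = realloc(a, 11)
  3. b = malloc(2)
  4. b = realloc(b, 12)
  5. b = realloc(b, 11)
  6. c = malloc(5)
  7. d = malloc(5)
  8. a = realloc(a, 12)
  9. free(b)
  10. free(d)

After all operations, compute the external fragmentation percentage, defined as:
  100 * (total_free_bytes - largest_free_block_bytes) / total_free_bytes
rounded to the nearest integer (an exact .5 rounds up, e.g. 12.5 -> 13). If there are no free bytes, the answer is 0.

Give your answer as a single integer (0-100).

Op 1: a = malloc(11) -> a = 0; heap: [0-10 ALLOC][11-33 FREE]
Op 2: a = realloc(a, 11) -> a = 0; heap: [0-10 ALLOC][11-33 FREE]
Op 3: b = malloc(2) -> b = 11; heap: [0-10 ALLOC][11-12 ALLOC][13-33 FREE]
Op 4: b = realloc(b, 12) -> b = 11; heap: [0-10 ALLOC][11-22 ALLOC][23-33 FREE]
Op 5: b = realloc(b, 11) -> b = 11; heap: [0-10 ALLOC][11-21 ALLOC][22-33 FREE]
Op 6: c = malloc(5) -> c = 22; heap: [0-10 ALLOC][11-21 ALLOC][22-26 ALLOC][27-33 FREE]
Op 7: d = malloc(5) -> d = 27; heap: [0-10 ALLOC][11-21 ALLOC][22-26 ALLOC][27-31 ALLOC][32-33 FREE]
Op 8: a = realloc(a, 12) -> NULL (a unchanged); heap: [0-10 ALLOC][11-21 ALLOC][22-26 ALLOC][27-31 ALLOC][32-33 FREE]
Op 9: free(b) -> (freed b); heap: [0-10 ALLOC][11-21 FREE][22-26 ALLOC][27-31 ALLOC][32-33 FREE]
Op 10: free(d) -> (freed d); heap: [0-10 ALLOC][11-21 FREE][22-26 ALLOC][27-33 FREE]
Free blocks: [11 7] total_free=18 largest=11 -> 100*(18-11)/18 = 700/18 ≈ 38.889 -> rounds to 39

Answer: 39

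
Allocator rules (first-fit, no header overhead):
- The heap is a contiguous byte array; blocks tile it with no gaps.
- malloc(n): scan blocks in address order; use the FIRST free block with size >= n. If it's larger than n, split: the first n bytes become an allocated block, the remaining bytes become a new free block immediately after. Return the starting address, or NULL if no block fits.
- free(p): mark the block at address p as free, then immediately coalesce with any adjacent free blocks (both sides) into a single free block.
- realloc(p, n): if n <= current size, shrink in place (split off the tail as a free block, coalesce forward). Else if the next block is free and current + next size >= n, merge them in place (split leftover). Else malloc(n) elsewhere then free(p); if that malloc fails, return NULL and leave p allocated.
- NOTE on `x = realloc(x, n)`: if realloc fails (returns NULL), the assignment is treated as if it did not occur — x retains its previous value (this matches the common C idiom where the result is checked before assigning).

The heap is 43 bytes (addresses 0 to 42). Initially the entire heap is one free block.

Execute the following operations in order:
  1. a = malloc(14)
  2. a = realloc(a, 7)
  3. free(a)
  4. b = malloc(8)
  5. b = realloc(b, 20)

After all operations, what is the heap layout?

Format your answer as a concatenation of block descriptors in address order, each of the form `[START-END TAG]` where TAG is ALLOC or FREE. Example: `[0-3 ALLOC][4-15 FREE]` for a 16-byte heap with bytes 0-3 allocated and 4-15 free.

Answer: [0-19 ALLOC][20-42 FREE]

Derivation:
Op 1: a = malloc(14) -> a = 0; heap: [0-13 ALLOC][14-42 FREE]
Op 2: a = realloc(a, 7) -> a = 0; heap: [0-6 ALLOC][7-42 FREE]
Op 3: free(a) -> (freed a); heap: [0-42 FREE]
Op 4: b = malloc(8) -> b = 0; heap: [0-7 ALLOC][8-42 FREE]
Op 5: b = realloc(b, 20) -> b = 0; heap: [0-19 ALLOC][20-42 FREE]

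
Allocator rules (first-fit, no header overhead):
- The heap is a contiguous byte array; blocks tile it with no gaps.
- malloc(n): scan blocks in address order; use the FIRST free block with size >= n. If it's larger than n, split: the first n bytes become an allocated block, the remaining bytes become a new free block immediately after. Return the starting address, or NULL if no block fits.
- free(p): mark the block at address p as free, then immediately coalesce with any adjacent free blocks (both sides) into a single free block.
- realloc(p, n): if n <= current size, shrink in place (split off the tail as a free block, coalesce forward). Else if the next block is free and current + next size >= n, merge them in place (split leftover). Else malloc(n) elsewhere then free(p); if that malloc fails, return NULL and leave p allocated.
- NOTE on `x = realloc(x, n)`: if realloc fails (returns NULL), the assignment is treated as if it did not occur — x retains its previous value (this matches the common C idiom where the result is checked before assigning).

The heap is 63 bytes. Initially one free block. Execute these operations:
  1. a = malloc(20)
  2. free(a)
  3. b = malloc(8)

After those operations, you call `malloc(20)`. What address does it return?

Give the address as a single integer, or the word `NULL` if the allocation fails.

Op 1: a = malloc(20) -> a = 0; heap: [0-19 ALLOC][20-62 FREE]
Op 2: free(a) -> (freed a); heap: [0-62 FREE]
Op 3: b = malloc(8) -> b = 0; heap: [0-7 ALLOC][8-62 FREE]
malloc(20): first-fit scan over [0-7 ALLOC][8-62 FREE] -> 8

Answer: 8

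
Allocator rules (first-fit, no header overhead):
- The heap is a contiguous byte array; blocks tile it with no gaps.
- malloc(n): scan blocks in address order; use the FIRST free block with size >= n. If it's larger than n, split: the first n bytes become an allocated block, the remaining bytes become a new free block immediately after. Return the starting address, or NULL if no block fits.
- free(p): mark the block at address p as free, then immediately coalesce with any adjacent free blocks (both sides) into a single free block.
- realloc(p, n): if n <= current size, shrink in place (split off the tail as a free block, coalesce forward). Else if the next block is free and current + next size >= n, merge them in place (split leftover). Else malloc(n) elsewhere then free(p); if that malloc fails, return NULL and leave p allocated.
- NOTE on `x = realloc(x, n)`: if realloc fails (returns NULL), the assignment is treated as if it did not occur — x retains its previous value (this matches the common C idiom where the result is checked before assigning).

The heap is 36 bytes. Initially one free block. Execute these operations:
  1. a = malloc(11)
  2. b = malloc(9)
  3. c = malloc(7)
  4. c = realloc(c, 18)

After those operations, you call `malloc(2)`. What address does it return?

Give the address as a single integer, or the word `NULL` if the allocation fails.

Answer: 27

Derivation:
Op 1: a = malloc(11) -> a = 0; heap: [0-10 ALLOC][11-35 FREE]
Op 2: b = malloc(9) -> b = 11; heap: [0-10 ALLOC][11-19 ALLOC][20-35 FREE]
Op 3: c = malloc(7) -> c = 20; heap: [0-10 ALLOC][11-19 ALLOC][20-26 ALLOC][27-35 FREE]
Op 4: c = realloc(c, 18) -> NULL (c unchanged); heap: [0-10 ALLOC][11-19 ALLOC][20-26 ALLOC][27-35 FREE]
malloc(2): first-fit scan over [0-10 ALLOC][11-19 ALLOC][20-26 ALLOC][27-35 FREE] -> 27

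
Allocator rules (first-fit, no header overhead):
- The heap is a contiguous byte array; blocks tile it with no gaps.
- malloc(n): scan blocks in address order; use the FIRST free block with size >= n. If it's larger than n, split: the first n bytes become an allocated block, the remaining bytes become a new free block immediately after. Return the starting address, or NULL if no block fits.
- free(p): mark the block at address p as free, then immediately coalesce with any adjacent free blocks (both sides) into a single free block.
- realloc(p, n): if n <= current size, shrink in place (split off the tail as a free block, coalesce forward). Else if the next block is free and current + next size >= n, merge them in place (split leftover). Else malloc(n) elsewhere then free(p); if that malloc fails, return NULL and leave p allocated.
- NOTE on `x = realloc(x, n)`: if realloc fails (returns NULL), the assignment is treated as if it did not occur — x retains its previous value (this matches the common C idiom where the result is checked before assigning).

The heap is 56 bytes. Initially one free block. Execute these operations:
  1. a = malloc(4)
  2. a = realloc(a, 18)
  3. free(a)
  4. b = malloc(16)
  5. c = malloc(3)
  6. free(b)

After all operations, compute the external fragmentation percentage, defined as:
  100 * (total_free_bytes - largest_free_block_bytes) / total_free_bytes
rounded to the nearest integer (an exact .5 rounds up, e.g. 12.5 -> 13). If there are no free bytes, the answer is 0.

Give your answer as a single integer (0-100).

Op 1: a = malloc(4) -> a = 0; heap: [0-3 ALLOC][4-55 FREE]
Op 2: a = realloc(a, 18) -> a = 0; heap: [0-17 ALLOC][18-55 FREE]
Op 3: free(a) -> (freed a); heap: [0-55 FREE]
Op 4: b = malloc(16) -> b = 0; heap: [0-15 ALLOC][16-55 FREE]
Op 5: c = malloc(3) -> c = 16; heap: [0-15 ALLOC][16-18 ALLOC][19-55 FREE]
Op 6: free(b) -> (freed b); heap: [0-15 FREE][16-18 ALLOC][19-55 FREE]
Free blocks: [16 37] total_free=53 largest=37 -> 100*(53-37)/53 = 1600/53 ≈ 30.189 -> rounds to 30

Answer: 30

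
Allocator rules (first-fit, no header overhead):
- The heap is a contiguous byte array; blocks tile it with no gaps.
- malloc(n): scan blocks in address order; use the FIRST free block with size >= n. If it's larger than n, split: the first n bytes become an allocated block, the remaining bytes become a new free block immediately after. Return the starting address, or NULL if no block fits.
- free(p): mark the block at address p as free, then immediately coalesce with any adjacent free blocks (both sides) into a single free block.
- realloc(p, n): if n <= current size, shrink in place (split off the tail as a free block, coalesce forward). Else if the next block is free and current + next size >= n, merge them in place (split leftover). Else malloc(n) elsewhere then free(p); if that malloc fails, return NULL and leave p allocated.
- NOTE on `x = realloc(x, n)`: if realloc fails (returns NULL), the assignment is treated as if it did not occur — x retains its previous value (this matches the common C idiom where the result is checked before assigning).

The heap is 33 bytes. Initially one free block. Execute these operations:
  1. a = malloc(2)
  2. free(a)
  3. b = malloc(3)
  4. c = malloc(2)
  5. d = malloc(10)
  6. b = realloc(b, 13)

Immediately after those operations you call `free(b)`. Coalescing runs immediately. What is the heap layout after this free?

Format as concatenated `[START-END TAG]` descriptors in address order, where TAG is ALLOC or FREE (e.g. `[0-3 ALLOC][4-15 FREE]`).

Op 1: a = malloc(2) -> a = 0; heap: [0-1 ALLOC][2-32 FREE]
Op 2: free(a) -> (freed a); heap: [0-32 FREE]
Op 3: b = malloc(3) -> b = 0; heap: [0-2 ALLOC][3-32 FREE]
Op 4: c = malloc(2) -> c = 3; heap: [0-2 ALLOC][3-4 ALLOC][5-32 FREE]
Op 5: d = malloc(10) -> d = 5; heap: [0-2 ALLOC][3-4 ALLOC][5-14 ALLOC][15-32 FREE]
Op 6: b = realloc(b, 13) -> b = 15; heap: [0-2 FREE][3-4 ALLOC][5-14 ALLOC][15-27 ALLOC][28-32 FREE]
free(b): b = 15 -> block [15-27 ALLOC]; mark free, coalesce with adjacent free neighbors -> [0-2 FREE][3-4 ALLOC][5-14 ALLOC][15-32 FREE]

Answer: [0-2 FREE][3-4 ALLOC][5-14 ALLOC][15-32 FREE]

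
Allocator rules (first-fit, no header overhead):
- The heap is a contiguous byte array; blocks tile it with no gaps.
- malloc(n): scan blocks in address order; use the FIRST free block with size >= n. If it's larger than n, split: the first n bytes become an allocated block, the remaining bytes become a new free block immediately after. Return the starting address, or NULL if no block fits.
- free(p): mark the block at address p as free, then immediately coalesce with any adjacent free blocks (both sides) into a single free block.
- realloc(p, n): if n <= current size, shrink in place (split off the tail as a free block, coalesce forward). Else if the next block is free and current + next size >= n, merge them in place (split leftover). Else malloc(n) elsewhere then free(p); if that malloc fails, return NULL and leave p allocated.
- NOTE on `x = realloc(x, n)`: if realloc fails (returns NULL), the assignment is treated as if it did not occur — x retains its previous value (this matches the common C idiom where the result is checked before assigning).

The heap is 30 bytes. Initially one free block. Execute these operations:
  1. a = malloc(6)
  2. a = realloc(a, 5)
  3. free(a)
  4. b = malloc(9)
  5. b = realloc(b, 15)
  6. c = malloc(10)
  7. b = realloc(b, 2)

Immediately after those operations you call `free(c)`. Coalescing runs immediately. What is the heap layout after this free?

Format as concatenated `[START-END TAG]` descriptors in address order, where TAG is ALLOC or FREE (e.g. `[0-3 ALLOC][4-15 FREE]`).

Answer: [0-1 ALLOC][2-29 FREE]

Derivation:
Op 1: a = malloc(6) -> a = 0; heap: [0-5 ALLOC][6-29 FREE]
Op 2: a = realloc(a, 5) -> a = 0; heap: [0-4 ALLOC][5-29 FREE]
Op 3: free(a) -> (freed a); heap: [0-29 FREE]
Op 4: b = malloc(9) -> b = 0; heap: [0-8 ALLOC][9-29 FREE]
Op 5: b = realloc(b, 15) -> b = 0; heap: [0-14 ALLOC][15-29 FREE]
Op 6: c = malloc(10) -> c = 15; heap: [0-14 ALLOC][15-24 ALLOC][25-29 FREE]
Op 7: b = realloc(b, 2) -> b = 0; heap: [0-1 ALLOC][2-14 FREE][15-24 ALLOC][25-29 FREE]
free(c): c = 15 -> block [15-24 ALLOC]; mark free, coalesce with adjacent free neighbors -> [0-1 ALLOC][2-29 FREE]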